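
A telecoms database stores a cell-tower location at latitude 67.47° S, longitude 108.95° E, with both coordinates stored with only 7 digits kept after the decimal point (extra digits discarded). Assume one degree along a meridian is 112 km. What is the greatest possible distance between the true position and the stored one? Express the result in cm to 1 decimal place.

1.2 cm

Truncating at 7 decimal places can drop up to a full unit in the last place, so each coordinate may be off by as much as 1e-07°.
N–S: 1e-07° × 112000 m/° = 0.0112 m.
East–west component at 67.47°: 1e-07° × 112000 × cos 67.47° ≈ 1e-07 × 42914.7 ≈ 0.00429147 m.
The two errors are perpendicular, so the maximum displacement is √(0.0112² + 0.00429147²) ≈ 0.011994 m.
That is 0.011994 m = 1.1994 cm.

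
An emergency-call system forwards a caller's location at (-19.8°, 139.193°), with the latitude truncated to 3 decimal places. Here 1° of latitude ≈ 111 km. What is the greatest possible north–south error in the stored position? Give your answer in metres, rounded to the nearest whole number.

111 metres

Truncating at 3 decimal places can drop up to a full unit in the last place, so the latitude may be off by as much as 0.001°.
So the N–S error is at most 0.001 × 111000 = 111 m.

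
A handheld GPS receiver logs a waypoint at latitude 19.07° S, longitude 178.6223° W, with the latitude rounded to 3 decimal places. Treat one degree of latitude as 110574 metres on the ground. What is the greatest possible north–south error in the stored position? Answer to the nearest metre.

55 metres

Rounding to 3 decimal places leaves the latitude within ±0.0005° of the true value.
So the N–S error is at most 0.0005 × 110574 = 55.287 m.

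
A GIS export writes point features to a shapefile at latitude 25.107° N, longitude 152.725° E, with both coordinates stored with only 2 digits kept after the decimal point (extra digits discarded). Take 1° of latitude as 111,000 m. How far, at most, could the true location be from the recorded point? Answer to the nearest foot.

4913 feet

Truncating at 2 decimal places can drop up to a full unit in the last place, so each coordinate may be off by as much as 0.01°.
North–south component: 0.01° × 111000 = 1110 m.
East–west component at 25.107°: 0.01° × 111000 × cos 25.107° ≈ 0.01 × 100512 ≈ 1005.12 m.
The two errors are perpendicular, so the maximum displacement is √(1110² + 1005.12²) ≈ 1497.46 m.
In feet: 1497.46 m ÷ 0.3048 ≈ 4912.9 ft.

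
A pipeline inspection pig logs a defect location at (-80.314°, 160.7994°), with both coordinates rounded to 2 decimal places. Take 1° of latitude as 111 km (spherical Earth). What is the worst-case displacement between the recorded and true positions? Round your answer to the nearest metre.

563 metres

Rounding to 2 decimal places leaves each coordinate within ±0.005° of the true value.
North–south component: 0.005° × 111000 = 555 m.
Longitude error → 0.005 × 111000 × cos 80.314° = 0.005 × 111000 × 0.1682 ≈ 93.3779 m.
The two errors are perpendicular, so the maximum displacement is √(555² + 93.3779²) ≈ 562.801 m.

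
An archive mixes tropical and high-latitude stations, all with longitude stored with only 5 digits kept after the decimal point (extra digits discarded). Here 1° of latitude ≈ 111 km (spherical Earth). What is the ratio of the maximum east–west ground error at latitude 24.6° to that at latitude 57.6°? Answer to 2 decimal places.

1.70

Truncating at 5 decimal places can drop up to a full unit in the last place, so the longitude may be off by as much as 1e-05°.
Error at 24.6° = 1e-05° × 111000 × cos 24.6° ≈ 1.11 × 0.9092 = 1.0093 m.
Error at 57.6° = 1e-05° × 111000 × cos 57.6° ≈ 1.11 × 0.5358 = 0.59477 m.
The ratio reduces to cos 24.6° / cos 57.6° = 0.9092/0.5358 ≈ 1.6969.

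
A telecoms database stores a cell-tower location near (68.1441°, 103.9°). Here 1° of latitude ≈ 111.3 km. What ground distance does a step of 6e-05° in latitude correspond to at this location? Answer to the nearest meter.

Along a meridian 6e-05° is 6e-05 × 111300 = 6.678 m.

7 meters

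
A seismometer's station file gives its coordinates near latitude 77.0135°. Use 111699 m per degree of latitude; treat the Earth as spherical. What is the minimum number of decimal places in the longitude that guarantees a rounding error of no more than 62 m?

3

At 77.0135° one degree of longitude covers 111699 × cos 77.0135° ≈ 111699 × 0.2247 ≈ 25101.2 m.
With N decimal places the half-ulp bound is 0.5·10⁻ᴺ°, or 0.5·10⁻ᴺ × 25101.2 m on the ground.
Need 0.5 × 25101.2 × 10⁻ᴺ ≤ 62 → 10⁻ᴺ ≤ 4.940e-03, so N ≥ 2.31.
So 3 decimal places suffice (12.6 m); 2 would allow up to 126 m.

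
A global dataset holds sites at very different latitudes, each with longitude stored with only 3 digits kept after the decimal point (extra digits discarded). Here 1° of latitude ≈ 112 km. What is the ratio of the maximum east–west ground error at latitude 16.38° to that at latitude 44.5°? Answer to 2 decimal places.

1.35

Truncating at 3 decimal places can drop up to a full unit in the last place, so the longitude may be off by as much as 0.001°.
Error at 16.38° = 0.001° × 112000 × cos 16.38° ≈ 112 × 0.9594 = 107.45 m.
Error at 44.5° = 0.001° × 112000 × cos 44.5° ≈ 112 × 0.7133 = 79.884 m.
The ratio reduces to cos 16.38° / cos 44.5° = 0.9594/0.7133 ≈ 1.3451.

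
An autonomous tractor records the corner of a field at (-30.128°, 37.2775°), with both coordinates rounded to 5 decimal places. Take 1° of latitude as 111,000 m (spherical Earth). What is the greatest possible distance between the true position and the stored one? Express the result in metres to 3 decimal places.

Rounding to 5 decimal places leaves each coordinate within ±5e-06° of the true value.
Latitude error → 5e-06 × 111000 = 0.555 m along the meridian.
E–W at 30.128°: 5e-06° × 111000 × cos 30.128° = 5e-06 × 111000 × 0.8649 ≈ 0.480023 m.
The two errors are perpendicular, so the maximum displacement is √(0.555² + 0.480023²) ≈ 0.73379 m.

0.734 metres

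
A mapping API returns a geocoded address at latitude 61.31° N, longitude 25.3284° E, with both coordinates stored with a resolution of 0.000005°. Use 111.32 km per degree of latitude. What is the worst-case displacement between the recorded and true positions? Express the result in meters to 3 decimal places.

With a 0.000005° grid the true value lies within half a step, ±0.000005°/2 = ±2.5e-06°, of the stored one.
Latitude error → 2.5e-06 × 111320 = 0.2783 m along the meridian.
East–west component at 61.31°: 2.5e-06° × 111320 × cos 61.31° ≈ 2.5e-06 × 53441.4 ≈ 0.133604 m.
The two errors are perpendicular, so the maximum displacement is √(0.2783² + 0.133604²) ≈ 0.308708 m.

0.309 meters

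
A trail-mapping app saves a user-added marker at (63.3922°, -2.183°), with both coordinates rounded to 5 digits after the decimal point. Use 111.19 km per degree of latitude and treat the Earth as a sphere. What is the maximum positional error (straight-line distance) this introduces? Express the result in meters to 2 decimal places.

Rounding to 5 decimal places leaves each coordinate within ±5e-06° of the true value.
N–S: 5e-06° × 111190 m/° = 0.55595 m.
E–W at 63.3922°: 5e-06° × 111190 × cos 63.3922° = 5e-06 × 111190 × 0.4479 ≈ 0.248999 m.
The two errors are perpendicular, so the maximum displacement is √(0.55595² + 0.248999²) ≈ 0.609164 m.

0.61 meters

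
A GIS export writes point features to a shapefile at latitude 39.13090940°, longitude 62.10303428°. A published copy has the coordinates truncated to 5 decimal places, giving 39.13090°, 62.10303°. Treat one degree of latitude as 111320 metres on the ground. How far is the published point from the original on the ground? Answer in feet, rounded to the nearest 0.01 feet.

3.64 feet

Δlat = 39.13090940 − 39.13090 = +0.00000940°; Δlon = 62.10303428 − 62.10303 = +0.00000428°.
N–S: 0.00000940° × 111320 m/° = 1.04641 m.
East–west at this latitude: 0.00000428° × 111320 × cos 39.1309° ≈ 0.00000428 × 86351.6 = 0.369585 m.
Combined displacement = (1.04641² + 0.369585²)^½ ≈ 1.10976 m.
Converting: 1.10976 m × 3.2808 ft/m ≈ 3.6409 ft.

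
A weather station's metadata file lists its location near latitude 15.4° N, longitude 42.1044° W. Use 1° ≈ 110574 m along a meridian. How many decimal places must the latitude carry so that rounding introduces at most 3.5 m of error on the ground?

5 decimal places

One degree of latitude covers 110574 m.
With N decimal places the half-ulp bound is 0.5·10⁻ᴺ°, or 0.5·10⁻ᴺ × 110574 m on the ground.
Need 0.5 × 110574 × 10⁻ᴺ ≤ 3.5 → 10⁻ᴺ ≤ 6.331e-05, so N ≥ 4.20.
N = 4 would give 5.53 m (too coarse); N = 5 gives 0.553 m ≤ 3.5 m.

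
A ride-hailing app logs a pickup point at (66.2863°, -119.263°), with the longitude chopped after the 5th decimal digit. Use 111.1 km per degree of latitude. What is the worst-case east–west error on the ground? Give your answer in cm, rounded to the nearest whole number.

Truncating at 5 decimal places can drop up to a full unit in the last place, so the longitude may be off by as much as 1e-05°.
At latitude 66.2863° a degree of longitude spans 111100 m × cos 66.2863° = 111100 × 0.4022 ≈ 44680.7 m.
So at most 1e-05° × 44680.7 ≈ 0.446807 m east–west.
That is 0.446807 m = 44.681 cm.

45 cm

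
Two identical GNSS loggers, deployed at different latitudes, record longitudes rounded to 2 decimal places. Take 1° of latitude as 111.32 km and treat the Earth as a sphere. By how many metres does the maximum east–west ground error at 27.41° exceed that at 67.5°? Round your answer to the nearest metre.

281 metres

Rounding to 2 decimal places leaves the longitude within ±0.005° of the true value.
At 27.41°: 0.005° × 111320 × cos 27.41° = 0.005 × 111320 × 0.8877 ≈ 494.11 m.
Error at 67.5° = 0.005° × 111320 × cos 67.5° ≈ 556.6 × 0.3827 = 213 m.
So the lower-latitude error exceeds the higher by 494.11 − 213 = 281.11 m.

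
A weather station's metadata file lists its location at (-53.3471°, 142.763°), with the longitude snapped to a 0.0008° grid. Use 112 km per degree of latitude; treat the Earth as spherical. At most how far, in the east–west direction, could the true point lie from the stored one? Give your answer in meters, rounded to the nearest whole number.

27 meters

With a 0.0008° grid the true value lies within half a step, ±0.0008°/2 = ±0.0004°, of the stored one.
Parallels shrink by cos φ, so at 53.3471° a degree of longitude is 112000 × 0.5970 ≈ 66860.2 m.
East–west error: 0.0004° × 66860.2 m/° ≈ 26.7441 m.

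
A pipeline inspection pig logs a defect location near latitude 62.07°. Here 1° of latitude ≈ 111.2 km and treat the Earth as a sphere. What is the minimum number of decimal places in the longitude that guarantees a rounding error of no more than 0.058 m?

6

At 62.07° one degree of longitude covers 111200 × cos 62.07° ≈ 111200 × 0.4684 ≈ 52085.2 m.
N decimal places → at most half a unit in the last place, 0.5 × 10⁻ᴺ° = 52085.2/2 × 10⁻ᴺ m.
Need 0.5 × 52085.2 × 10⁻ᴺ ≤ 0.058 → 10⁻ᴺ ≤ 2.227e-06, so N ≥ 5.65.
N = 5 would give 0.26 m (too coarse); N = 6 gives 0.026 m ≤ 0.058 m.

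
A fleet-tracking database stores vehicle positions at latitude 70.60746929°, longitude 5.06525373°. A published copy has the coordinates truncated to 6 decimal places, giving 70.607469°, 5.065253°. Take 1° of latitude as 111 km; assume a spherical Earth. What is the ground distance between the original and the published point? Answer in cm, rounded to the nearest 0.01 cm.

Δlat = 70.60746929 − 70.607469 = +0.00000029°; Δlon = 5.06525373 − 5.065253 = +0.00000073°.
N–S: 0.00000029° × 111000 m/° = 0.03219 m.
East–west at this latitude: 0.00000073° × 111000 × cos 70.6075° ≈ 0.00000073 × 36856.2 = 0.0269051 m.
Distance: √(0.03219² + 0.0269051²) ≈ 0.0419533 m.
That is 0.0419533 m = 4.1953 cm.

4.20 cm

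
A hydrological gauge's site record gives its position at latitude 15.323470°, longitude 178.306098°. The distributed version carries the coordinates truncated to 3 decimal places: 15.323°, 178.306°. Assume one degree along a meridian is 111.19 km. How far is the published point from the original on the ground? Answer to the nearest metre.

53 metres

The latitude changed by +0.000470° and the longitude by +0.000098°.
North–south shift: 0.000470 × 111190 = 52.2593 m.
East–west at this latitude: 0.000098° × 111190 × cos 15.323° ≈ 0.000098 × 107237 = 10.5093 m.
Combined displacement = (52.2593² + 10.5093²)^½ ≈ 53.3055 m.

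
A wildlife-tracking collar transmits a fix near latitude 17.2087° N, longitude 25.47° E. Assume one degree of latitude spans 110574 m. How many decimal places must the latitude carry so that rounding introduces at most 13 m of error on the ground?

4 decimal places

One degree of latitude covers 110574 m.
Rounding to N decimal places gives at most 0.5 × 10⁻ᴺ degrees of error, i.e. 0.5 × 10⁻ᴺ × 110574 m.
Need 0.5 × 110574 × 10⁻ᴺ ≤ 13 → 10⁻ᴺ ≤ 2.351e-04, so N ≥ 3.63.
So 4 decimal places suffice (5.53 m); 3 would allow up to 55.3 m.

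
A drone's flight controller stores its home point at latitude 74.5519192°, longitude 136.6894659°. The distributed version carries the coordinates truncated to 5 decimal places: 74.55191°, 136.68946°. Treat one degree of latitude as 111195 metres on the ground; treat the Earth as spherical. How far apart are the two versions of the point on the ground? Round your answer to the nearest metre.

1 metres

The latitude changed by +0.0000092° and the longitude by +0.0000059°.
N–S: 0.0000092° × 111195 m/° = 1.02299 m.
E–W at 74.5519°: 0.0000059° × 111195 × cos 74.5519° = 0.0000059 × 111195 × 0.2664 ≈ 0.174749 m.
Hypotenuse of the two orthogonal shifts: √(1.02299² + 0.174749²) = 1.03781 m.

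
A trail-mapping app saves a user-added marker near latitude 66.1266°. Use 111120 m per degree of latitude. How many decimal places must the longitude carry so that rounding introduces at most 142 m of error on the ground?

3 decimal places

At 66.1266° one degree of longitude covers 111120 × cos 66.1266° ≈ 111120 × 0.4047 ≈ 44972.2 m.
With N decimal places the half-ulp bound is 0.5·10⁻ᴺ°, or 0.5·10⁻ᴺ × 44972.2 m on the ground.
Need 0.5 × 44972.2 × 10⁻ᴺ ≤ 142 → 10⁻ᴺ ≤ 6.315e-03, so N ≥ 2.20.
So 3 decimal places suffice (22.5 m); 2 would allow up to 225 m.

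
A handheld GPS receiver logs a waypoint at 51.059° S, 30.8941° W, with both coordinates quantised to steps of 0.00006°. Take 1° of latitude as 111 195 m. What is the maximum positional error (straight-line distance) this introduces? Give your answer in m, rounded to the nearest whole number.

With a 0.00006° grid the true value lies within half a step, ±0.00006°/2 = ±3e-05°, of the stored one.
N–S: 3e-05° × 111195 m/° = 3.33585 m.
E–W at 51.059°: 3e-05° × 111195 × cos 51.059° = 3e-05 × 111195 × 0.6285 ≈ 2.09665 m.
Combining orthogonally: (3.33585² + 2.09665²)^½ ≈ 3.94003 m.

4 m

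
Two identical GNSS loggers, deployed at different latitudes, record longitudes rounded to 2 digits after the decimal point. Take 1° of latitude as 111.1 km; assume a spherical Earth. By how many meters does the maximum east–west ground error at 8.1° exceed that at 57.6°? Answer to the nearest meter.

Rounding to 2 decimal places leaves the longitude within ±0.005° of the true value.
Error at 8.1° = 0.005° × 111100 × cos 8.1° ≈ 555.5 × 0.9900 = 549.96 m.
At 57.6°: 0.005° × 111100 × cos 57.6° = 0.005 × 111100 × 0.5358 ≈ 297.65 m.
Difference: 549.96 − 297.65 = 252.31 m.

252 meters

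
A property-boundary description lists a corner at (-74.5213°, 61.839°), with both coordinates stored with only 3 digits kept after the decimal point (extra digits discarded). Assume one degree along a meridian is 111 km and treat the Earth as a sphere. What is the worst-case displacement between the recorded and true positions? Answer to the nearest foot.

377 feet

Truncating at 3 decimal places can drop up to a full unit in the last place, so each coordinate may be off by as much as 0.001°.
N–S: 0.001° × 111000 m/° = 111 m.
E–W at 74.5213°: 0.001° × 111000 × cos 74.5213° = 0.001 × 111000 × 0.2669 ≈ 29.6237 m.
The two errors are perpendicular, so the maximum displacement is √(111² + 29.6237²) ≈ 114.885 m.
In feet: 114.885 m ÷ 0.3048 ≈ 376.92 ft.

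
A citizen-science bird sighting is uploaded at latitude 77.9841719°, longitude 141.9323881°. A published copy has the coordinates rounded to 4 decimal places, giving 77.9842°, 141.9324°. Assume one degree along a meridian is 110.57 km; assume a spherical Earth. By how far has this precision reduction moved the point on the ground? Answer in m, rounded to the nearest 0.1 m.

3.1 m

The latitude changed by -0.0000281° and the longitude by -0.0000119°.
N–S: -0.0000281° × 110570 m/° = -3.10702 m.
East–west at this latitude: -0.0000119° × 110570 × cos 77.9842° ≈ -0.0000119 × 23018.6 = -0.273922 m.
Combined displacement = (3.10702² + 0.273922²)^½ ≈ 3.11907 m.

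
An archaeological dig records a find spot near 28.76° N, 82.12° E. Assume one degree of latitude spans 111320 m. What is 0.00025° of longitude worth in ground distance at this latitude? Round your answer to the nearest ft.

80 ft

At 28.76° a degree of longitude is 111320 × cos 28.76° ≈ 97587.9 m, so 0.00025° corresponds to 24.397 m.
In feet: 24.397 m ÷ 0.3048 ≈ 80.043 ft.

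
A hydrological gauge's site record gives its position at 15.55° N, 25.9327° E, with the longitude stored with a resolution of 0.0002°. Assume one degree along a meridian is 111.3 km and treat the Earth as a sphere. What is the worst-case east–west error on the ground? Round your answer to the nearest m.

11 m

With a 0.0002° grid the true value lies within half a step, ±0.0002°/2 = ±0.0001°, of the stored one.
One degree of longitude at 15.55° is 111300 × cos 15.55° ≈ 111300 × 0.9634 = 107226 m.
East–west error: 0.0001° × 107226 m/° ≈ 10.7226 m.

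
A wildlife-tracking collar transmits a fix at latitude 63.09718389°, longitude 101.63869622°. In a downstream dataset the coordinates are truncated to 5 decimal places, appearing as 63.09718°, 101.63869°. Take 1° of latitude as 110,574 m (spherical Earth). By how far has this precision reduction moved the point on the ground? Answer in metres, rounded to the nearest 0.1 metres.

0.5 metres

Δlat = 63.09718389 − 63.09718 = +0.00000389°; Δlon = 101.63869622 − 101.63869 = +0.00000622°.
N–S: 0.00000389° × 110574 m/° = 0.430133 m.
E–W at 63.0972°: 0.00000622° × 110574 × cos 63.0972° = 0.00000622 × 110574 × 0.4525 ≈ 0.311201 m.
Combined displacement = (0.430133² + 0.311201²)^½ ≈ 0.530905 m.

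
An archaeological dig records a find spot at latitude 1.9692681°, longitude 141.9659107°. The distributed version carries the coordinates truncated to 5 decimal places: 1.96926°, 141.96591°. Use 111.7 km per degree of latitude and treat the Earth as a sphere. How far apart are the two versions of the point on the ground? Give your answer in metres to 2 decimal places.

Δlat = 1.9692681 − 1.96926 = +0.0000081°; Δlon = 141.9659107 − 141.96591 = +0.0000007°.
N–S: 0.0000081° × 111700 m/° = 0.90477 m.
East–west at this latitude: 0.0000007° × 111700 × cos 1.96926° ≈ 0.0000007 × 111634 = 0.0781438 m.
Combined displacement = (0.90477² + 0.0781438²)^½ ≈ 0.908138 m.

0.91 metres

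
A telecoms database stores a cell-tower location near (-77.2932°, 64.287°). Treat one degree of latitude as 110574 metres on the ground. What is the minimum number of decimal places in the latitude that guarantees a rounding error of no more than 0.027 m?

7

One degree of latitude covers 110574 m.
N decimal places → at most half a unit in the last place, 0.5 × 10⁻ᴺ° = 110574/2 × 10⁻ᴺ m.
Setting 55287 × 10⁻ᴺ ≤ 0.027 gives 10ᴺ ≥ 2.048e+06, i.e. N ≥ 6.31.
At 6 places the error can reach 0.0553 m, but 7 places keeps it to 0.00553 m.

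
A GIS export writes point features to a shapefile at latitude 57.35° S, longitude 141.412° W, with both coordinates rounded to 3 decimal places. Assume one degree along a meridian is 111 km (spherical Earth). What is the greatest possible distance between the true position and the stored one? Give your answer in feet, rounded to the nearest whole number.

Rounding to 3 decimal places leaves each coordinate within ±0.0005° of the true value.
North–south component: 0.0005° × 111000 = 55.5 m.
E–W at 57.35°: 0.0005° × 111000 × cos 57.35° = 0.0005 × 111000 × 0.5395 ≈ 29.9426 m.
Combining orthogonally: (55.5² + 29.9426²)^½ ≈ 63.0619 m.
In feet: 63.0619 m ÷ 0.3048 ≈ 206.9 ft.

207 feet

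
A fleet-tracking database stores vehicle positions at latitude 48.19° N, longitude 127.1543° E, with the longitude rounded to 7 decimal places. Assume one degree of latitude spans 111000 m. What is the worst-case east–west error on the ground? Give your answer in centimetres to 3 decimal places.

0.370 centimetres

Rounding to 7 decimal places leaves the longitude within ±5e-08° of the true value.
One degree of longitude at 48.19° is 111000 × cos 48.19° ≈ 111000 × 0.6667 = 73999.5 m.
Maximum E–W displacement: 5e-08 × 73999.5 = 0.00369998 m.
That is 0.00369998 m = 0.37 cm.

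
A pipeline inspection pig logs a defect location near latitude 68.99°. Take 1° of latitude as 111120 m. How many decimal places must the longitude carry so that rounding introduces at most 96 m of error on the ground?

At 68.99° one degree of longitude covers 111120 × cos 68.99° ≈ 111120 × 0.3585 ≈ 39840 m.
N decimal places → at most half a unit in the last place, 0.5 × 10⁻ᴺ° = 39840/2 × 10⁻ᴺ m.
Setting 19920 × 10⁻ᴺ ≤ 96 gives 10ᴺ ≥ 207.5, i.e. N ≥ 2.32.
N = 2 would give 199 m (too coarse); N = 3 gives 19.9 m ≤ 96 m.

3 decimal places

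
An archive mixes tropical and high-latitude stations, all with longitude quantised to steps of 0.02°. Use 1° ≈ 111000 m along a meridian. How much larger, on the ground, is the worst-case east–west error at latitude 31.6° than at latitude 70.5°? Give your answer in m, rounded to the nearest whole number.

With a 0.02° grid the true value lies within half a step, ±0.02°/2 = ±0.01°, of the stored one.
Error at 31.6° = 0.01° × 111000 × cos 31.6° ≈ 1110 × 0.8517 = 945.42 m.
Error at 70.5° = 0.01° × 111000 × cos 70.5° ≈ 1110 × 0.3338 = 370.53 m.
Difference: 945.42 − 370.53 = 574.89 m.

575 m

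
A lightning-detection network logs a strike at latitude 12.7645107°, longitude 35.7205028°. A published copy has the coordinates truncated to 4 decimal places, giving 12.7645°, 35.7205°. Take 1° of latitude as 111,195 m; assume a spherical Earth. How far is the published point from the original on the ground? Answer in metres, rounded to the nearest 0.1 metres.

1.2 metres

Δlat = 12.7645107 − 12.7645 = +0.0000107°; Δlon = 35.7205028 − 35.7205 = +0.0000028°.
N–S: 0.0000107° × 111195 m/° = 1.18979 m.
E–W at 12.7645°: 0.0000028° × 111195 × cos 12.7645° = 0.0000028 × 111195 × 0.9753 ≈ 0.303652 m.
Distance: √(1.18979² + 0.303652²) ≈ 1.22792 m.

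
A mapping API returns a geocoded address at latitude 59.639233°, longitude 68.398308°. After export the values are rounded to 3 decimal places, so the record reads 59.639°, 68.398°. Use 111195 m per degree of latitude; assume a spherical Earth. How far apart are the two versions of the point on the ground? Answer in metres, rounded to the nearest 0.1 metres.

31.2 metres

Δlat = 59.639233 − 59.639 = +0.000233°; Δlon = 68.398308 − 68.398 = +0.000308°.
North–south shift: 0.000233 × 111195 = 25.9084 m.
East–west at this latitude: 0.000308° × 111195 × cos 59.639° ≈ 0.000308 × 56203.1 = 17.3106 m.
Distance: √(25.9084² + 17.3106²) ≈ 31.1593 m.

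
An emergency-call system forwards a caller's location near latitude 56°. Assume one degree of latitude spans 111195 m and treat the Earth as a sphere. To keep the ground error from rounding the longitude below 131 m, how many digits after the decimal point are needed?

At 56° one degree of longitude covers 111195 × cos 56° ≈ 111195 × 0.5592 ≈ 62179.5 m.
N decimal places → at most half a unit in the last place, 0.5 × 10⁻ᴺ° = 62179.5/2 × 10⁻ᴺ m.
Need 0.5 × 62179.5 × 10⁻ᴺ ≤ 131 → 10⁻ᴺ ≤ 4.214e-03, so N ≥ 2.38.
So 3 decimal places suffice (31.1 m); 2 would allow up to 311 m.

3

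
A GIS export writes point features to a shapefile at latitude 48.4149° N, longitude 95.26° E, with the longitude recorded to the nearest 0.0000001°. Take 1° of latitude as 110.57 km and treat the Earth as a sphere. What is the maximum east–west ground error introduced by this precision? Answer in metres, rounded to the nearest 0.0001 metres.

0.0037 metres

Rounding to 7 decimal places leaves the longitude within ±5e-08° of the true value.
At latitude 48.4149° a degree of longitude spans 110570 m × cos 48.4149° = 110570 × 0.6637 ≈ 73388.8 m.
So at most 5e-08° × 73388.8 ≈ 0.00366944 m east–west.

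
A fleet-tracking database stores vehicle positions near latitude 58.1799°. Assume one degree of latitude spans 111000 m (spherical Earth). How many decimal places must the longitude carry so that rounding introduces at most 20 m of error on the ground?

At 58.1799° one degree of longitude covers 111000 × cos 58.1799° ≈ 111000 × 0.5273 ≈ 58525.2 m.
N decimal places → at most half a unit in the last place, 0.5 × 10⁻ᴺ° = 58525.2/2 × 10⁻ᴺ m.
Need 0.5 × 58525.2 × 10⁻ᴺ ≤ 20 → 10⁻ᴺ ≤ 6.835e-04, so N ≥ 3.17.
At 3 places the error can reach 29.3 m, but 4 places keeps it to 2.93 m.

4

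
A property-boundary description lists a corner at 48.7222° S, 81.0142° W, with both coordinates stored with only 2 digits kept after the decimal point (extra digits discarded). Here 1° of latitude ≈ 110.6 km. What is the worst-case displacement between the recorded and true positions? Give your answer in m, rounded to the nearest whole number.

Truncating at 2 decimal places can drop up to a full unit in the last place, so each coordinate may be off by as much as 0.01°.
North–south component: 0.01° × 110600 = 1106 m.
Longitude error → 0.01 × 110600 × cos 48.7222° = 0.01 × 110600 × 0.6597 ≈ 729.64 m.
The two errors are perpendicular, so the maximum displacement is √(1106² + 729.64²) ≈ 1324.99 m.

1325 m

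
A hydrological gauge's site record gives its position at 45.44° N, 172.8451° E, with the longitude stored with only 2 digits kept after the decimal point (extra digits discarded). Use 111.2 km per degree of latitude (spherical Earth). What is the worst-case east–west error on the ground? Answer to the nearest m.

Truncating at 2 decimal places can drop up to a full unit in the last place, so the longitude may be off by as much as 0.01°.
Parallels shrink by cos φ, so at 45.44° a degree of longitude is 111200 × 0.7017 ≈ 78024.1 m.
So at most 0.01° × 78024.1 ≈ 780.241 m east–west.

780 m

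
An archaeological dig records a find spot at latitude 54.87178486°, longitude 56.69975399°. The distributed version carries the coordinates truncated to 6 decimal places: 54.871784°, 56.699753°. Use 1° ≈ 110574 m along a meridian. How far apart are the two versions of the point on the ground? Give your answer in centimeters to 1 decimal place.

The latitude changed by +0.00000086° and the longitude by +0.00000099°.
North–south shift: 0.00000086 × 110574 = 0.0950936 m.
East–west at this latitude: 0.00000099° × 110574 × cos 54.8718° ≈ 0.00000099 × 63625.2 = 0.0629889 m.
Distance: √(0.0950936² + 0.0629889²) ≈ 0.114063 m.
That is 0.114063 m = 11.406 cm.

11.4 centimeters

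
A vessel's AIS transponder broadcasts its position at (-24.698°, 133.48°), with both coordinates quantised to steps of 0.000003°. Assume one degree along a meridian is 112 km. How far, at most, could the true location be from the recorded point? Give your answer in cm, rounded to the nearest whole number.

23 cm

With a 0.000003° grid the true value lies within half a step, ±0.000003°/2 = ±1.5e-06°, of the stored one.
Latitude error → 1.5e-06 × 112000 = 0.168 m along the meridian.
Longitude error → 1.5e-06 × 112000 × cos 24.698° = 1.5e-06 × 112000 × 0.9085 ≈ 0.152632 m.
The two errors are perpendicular, so the maximum displacement is √(0.168² + 0.152632²) ≈ 0.226981 m.
That is 0.226981 m = 22.698 cm.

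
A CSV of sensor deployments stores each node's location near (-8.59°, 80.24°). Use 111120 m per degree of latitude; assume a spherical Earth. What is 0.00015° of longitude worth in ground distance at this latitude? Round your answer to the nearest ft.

54 ft

At 8.59° a degree of longitude is 111120 × cos 8.59° ≈ 109874 m, so 0.00015° corresponds to 16.481 m.
In feet: 16.481 m ÷ 0.3048 ≈ 54.072 ft.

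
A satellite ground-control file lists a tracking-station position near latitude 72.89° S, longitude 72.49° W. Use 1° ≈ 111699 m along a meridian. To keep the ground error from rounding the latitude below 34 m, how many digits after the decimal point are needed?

One degree of latitude covers 111699 m.
Rounding to N decimal places gives at most 0.5 × 10⁻ᴺ degrees of error, i.e. 0.5 × 10⁻ᴺ × 111699 m.
Need 0.5 × 111699 × 10⁻ᴺ ≤ 34 → 10⁻ᴺ ≤ 6.088e-04, so N ≥ 3.22.
At 3 places the error can reach 55.8 m, but 4 places keeps it to 5.58 m.

4 decimal places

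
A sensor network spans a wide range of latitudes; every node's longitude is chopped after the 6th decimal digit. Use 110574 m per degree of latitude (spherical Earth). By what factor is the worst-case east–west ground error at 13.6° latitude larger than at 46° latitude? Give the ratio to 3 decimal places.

1.399

Truncating at 6 decimal places can drop up to a full unit in the last place, so the longitude may be off by as much as 1e-06°.
At 13.6°: 1e-06° × 110574 × cos 13.6° = 1e-06 × 110574 × 0.9720 ≈ 0.10747 m.
At 46°: 1e-06° × 110574 × cos 46° = 1e-06 × 110574 × 0.6947 ≈ 0.076811 m.
Ratio: 0.10747 / 0.076811 = cos 13.6° / cos 46° ≈ 1.3992.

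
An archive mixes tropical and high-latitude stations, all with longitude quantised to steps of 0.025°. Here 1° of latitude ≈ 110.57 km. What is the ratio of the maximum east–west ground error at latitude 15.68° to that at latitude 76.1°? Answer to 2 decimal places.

4.01

With a 0.025° grid the true value lies within half a step, ±0.025°/2 = ±0.0125°, of the stored one.
At 15.68°: 0.0125° × 110570 × cos 15.68° = 0.0125 × 110570 × 0.9628 ≈ 1330.7 m.
At 76.1°: 0.0125° × 110570 × cos 76.1° = 0.0125 × 110570 × 0.2402 ≈ 332.03 m.
Ratio: 1330.7 / 332.03 = cos 15.68° / cos 76.1° ≈ 4.0078.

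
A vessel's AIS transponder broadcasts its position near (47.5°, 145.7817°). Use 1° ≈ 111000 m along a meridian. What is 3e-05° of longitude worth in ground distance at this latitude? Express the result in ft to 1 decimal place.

3e-05° of longitude at 47.5° is 3e-05 × 111000 × cos 47.5° ≈ 3e-05 × 74990.5 = 2.24972 m.
In feet: 2.24972 m ÷ 0.3048 ≈ 7.381 ft.

7.4 ft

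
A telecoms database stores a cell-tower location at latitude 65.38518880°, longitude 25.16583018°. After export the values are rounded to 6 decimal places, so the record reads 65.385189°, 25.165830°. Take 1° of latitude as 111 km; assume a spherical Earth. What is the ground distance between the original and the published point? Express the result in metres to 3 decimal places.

0.024 metres

Δlat = 65.38518880 − 65.385189 = -0.00000020°; Δlon = 25.16583018 − 25.165830 = +0.00000018°.
N–S: -0.00000020° × 111000 m/° = -0.0222 m.
E–W at 65.3852°: 0.00000018° × 111000 × cos 65.3852° = 0.00000018 × 111000 × 0.4165 ≈ 0.00832199 m.
Combined displacement = (0.0222² + 0.00832199²)^½ ≈ 0.0237086 m.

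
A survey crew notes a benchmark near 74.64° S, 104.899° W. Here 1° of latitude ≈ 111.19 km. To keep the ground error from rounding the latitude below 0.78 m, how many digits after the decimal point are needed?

One degree of latitude covers 111190 m.
N decimal places → at most half a unit in the last place, 0.5 × 10⁻ᴺ° = 111190/2 × 10⁻ᴺ m.
Setting 55595 × 10⁻ᴺ ≤ 0.78 gives 10ᴺ ≥ 7.128e+04, i.e. N ≥ 4.85.
N = 4 would give 5.56 m (too coarse); N = 5 gives 0.556 m ≤ 0.78 m.

5 decimal places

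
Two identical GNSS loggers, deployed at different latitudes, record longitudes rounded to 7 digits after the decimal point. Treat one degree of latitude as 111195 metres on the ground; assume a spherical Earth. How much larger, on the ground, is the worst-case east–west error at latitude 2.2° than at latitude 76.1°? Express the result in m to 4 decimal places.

Rounding to 7 decimal places leaves the longitude within ±5e-08° of the true value.
Error at 2.2° = 5e-08° × 111195 × cos 2.2° ≈ 0.0055597 × 0.9993 = 0.0055557 m.
Error at 76.1° = 5e-08° × 111195 × cos 76.1° ≈ 0.0055597 × 0.2402 = 0.0013356 m.
So the lower-latitude error exceeds the higher by 0.0055557 − 0.0013356 = 0.00422 m.

0.0042 m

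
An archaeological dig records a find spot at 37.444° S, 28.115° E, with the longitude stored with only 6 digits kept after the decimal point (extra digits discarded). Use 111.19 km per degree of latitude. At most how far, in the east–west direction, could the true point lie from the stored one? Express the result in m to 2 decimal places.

Truncating at 6 decimal places can drop up to a full unit in the last place, so the longitude may be off by as much as 1e-06°.
Parallels shrink by cos φ, so at 37.444° a degree of longitude is 111190 × 0.7939 ≈ 88279.1 m.
So at most 1e-06° × 88279.1 ≈ 0.0882791 m east–west.

0.09 m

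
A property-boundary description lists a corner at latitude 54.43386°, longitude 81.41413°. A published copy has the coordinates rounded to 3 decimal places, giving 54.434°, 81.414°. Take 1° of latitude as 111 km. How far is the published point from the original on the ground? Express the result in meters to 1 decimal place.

The latitude changed by -0.00014° and the longitude by +0.00013°.
North–south shift: -0.00014 × 111000 = -15.54 m.
East–west at this latitude: 0.00013° × 111000 × cos 54.434° ≈ 0.00013 × 64562.1 = 8.39307 m.
Hypotenuse of the two orthogonal shifts: √(15.54² + 8.39307²) = 17.6617 m.

17.7 meters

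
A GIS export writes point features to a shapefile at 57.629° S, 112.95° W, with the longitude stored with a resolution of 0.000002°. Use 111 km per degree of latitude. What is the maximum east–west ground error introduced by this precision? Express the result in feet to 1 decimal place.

0.2 feet

With a 0.000002° grid the true value lies within half a step, ±0.000002°/2 = ±1e-06°, of the stored one.
Parallels shrink by cos φ, so at 57.629° a degree of longitude is 111000 × 0.5354 ≈ 59429.3 m.
East–west error: 1e-06° × 59429.3 m/° ≈ 0.0594293 m.
Converting: 0.0594293 m × 3.2808 ft/m ≈ 0.19498 ft.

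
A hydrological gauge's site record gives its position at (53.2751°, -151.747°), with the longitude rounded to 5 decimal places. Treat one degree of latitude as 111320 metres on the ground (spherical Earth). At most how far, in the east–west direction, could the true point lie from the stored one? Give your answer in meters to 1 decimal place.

0.3 meters

Rounding to 5 decimal places leaves the longitude within ±5e-06° of the true value.
One degree of longitude at 53.2751° is 111320 × cos 53.2751° ≈ 111320 × 0.5980 = 66566.4 m.
East–west error: 5e-06° × 66566.4 m/° ≈ 0.332832 m.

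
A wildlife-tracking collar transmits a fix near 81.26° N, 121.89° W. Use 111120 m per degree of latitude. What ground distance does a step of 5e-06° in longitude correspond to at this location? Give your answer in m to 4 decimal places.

0.0844 m

At 81.26° a degree of longitude is 111120 × cos 81.26° ≈ 16884.8 m, so 5e-06° corresponds to 0.0844239 m.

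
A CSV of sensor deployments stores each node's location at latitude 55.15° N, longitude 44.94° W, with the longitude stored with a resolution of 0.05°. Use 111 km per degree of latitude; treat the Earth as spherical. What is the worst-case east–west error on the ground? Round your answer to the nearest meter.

1586 meters

With a 0.05° grid the true value lies within half a step, ±0.05°/2 = ±0.025°, of the stored one.
At latitude 55.15° a degree of longitude spans 111000 m × cos 55.15° = 111000 × 0.5714 ≈ 63428.7 m.
Maximum E–W displacement: 0.025 × 63428.7 = 1585.72 m.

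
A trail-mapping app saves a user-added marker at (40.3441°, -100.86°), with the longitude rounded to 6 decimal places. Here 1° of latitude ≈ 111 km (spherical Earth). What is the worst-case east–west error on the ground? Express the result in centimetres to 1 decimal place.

Rounding to 6 decimal places leaves the longitude within ±5e-07° of the true value.
One degree of longitude at 40.3441° is 111000 × cos 40.3441° ≈ 111000 × 0.7622 = 84600.9 m.
Maximum E–W displacement: 5e-07 × 84600.9 = 0.0423005 m.
That is 0.0423005 m = 4.23 cm.

4.2 centimetres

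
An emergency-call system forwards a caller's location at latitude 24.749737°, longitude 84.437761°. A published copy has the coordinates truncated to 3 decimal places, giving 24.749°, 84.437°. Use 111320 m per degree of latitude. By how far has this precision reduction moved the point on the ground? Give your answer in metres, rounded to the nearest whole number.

112 metres

The latitude changed by +0.000737° and the longitude by +0.000761°.
North–south shift: 0.000737 × 111320 = 82.0428 m.
E–W at 24.749°: 0.000761° × 111320 × cos 24.749° = 0.000761 × 111320 × 0.9082 ≈ 76.9335 m.
Hypotenuse of the two orthogonal shifts: √(82.0428² + 76.9335²) = 112.471 m.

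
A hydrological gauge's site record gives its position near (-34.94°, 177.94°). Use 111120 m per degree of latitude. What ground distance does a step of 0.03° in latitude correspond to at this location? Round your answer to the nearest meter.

0.03° × 111120 m/° = 3333.6 m.

3334 meters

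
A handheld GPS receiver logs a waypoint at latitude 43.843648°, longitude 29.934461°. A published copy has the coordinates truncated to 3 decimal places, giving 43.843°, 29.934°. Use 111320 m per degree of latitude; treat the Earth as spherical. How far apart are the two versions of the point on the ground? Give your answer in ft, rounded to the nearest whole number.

266 ft

The latitude changed by +0.000648° and the longitude by +0.000461°.
N–S: 0.000648° × 111320 m/° = 72.1354 m.
E–W at 43.843°: 0.000461° × 111320 × cos 43.843° = 0.000461 × 111320 × 0.7212 ≈ 37.013 m.
Combined displacement = (72.1354² + 37.013²)^½ ≈ 81.077 m.
In feet: 81.077 m ÷ 0.3048 ≈ 266 ft.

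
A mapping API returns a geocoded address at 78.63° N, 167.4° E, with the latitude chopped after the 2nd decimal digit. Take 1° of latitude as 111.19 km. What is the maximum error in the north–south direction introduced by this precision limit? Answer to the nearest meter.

1112 meters

Truncating at 2 decimal places can drop up to a full unit in the last place, so the latitude may be off by as much as 0.01°.
So the N–S error is at most 0.01 × 111190 = 1111.9 m.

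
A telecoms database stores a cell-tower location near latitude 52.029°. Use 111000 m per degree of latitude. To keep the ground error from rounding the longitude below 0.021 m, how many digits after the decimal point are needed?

7 decimal places

At 52.029° one degree of longitude covers 111000 × cos 52.029° ≈ 111000 × 0.6153 ≈ 68294.1 m.
N decimal places → at most half a unit in the last place, 0.5 × 10⁻ᴺ° = 68294.1/2 × 10⁻ᴺ m.
Need 0.5 × 68294.1 × 10⁻ᴺ ≤ 0.021 → 10⁻ᴺ ≤ 6.150e-07, so N ≥ 6.21.
N = 6 would give 0.0341 m (too coarse); N = 7 gives 0.00341 m ≤ 0.021 m.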